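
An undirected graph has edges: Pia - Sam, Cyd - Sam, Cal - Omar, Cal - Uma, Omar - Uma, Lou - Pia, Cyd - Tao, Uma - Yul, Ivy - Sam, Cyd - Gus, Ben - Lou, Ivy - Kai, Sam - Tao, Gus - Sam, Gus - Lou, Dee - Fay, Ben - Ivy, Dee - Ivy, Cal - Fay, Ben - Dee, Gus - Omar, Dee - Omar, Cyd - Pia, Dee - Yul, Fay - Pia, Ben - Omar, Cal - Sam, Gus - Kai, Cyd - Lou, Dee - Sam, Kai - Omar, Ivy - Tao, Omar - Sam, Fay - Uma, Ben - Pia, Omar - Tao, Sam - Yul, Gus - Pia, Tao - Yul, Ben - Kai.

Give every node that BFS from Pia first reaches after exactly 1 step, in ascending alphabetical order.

Ben, Cyd, Fay, Gus, Lou, Sam

Level 0: Pia
Level 1: Ben, Cyd, Fay, Gus, Lou, Sam
Level 2: Cal, Dee, Ivy, Kai, Omar, Tao, Uma, Yul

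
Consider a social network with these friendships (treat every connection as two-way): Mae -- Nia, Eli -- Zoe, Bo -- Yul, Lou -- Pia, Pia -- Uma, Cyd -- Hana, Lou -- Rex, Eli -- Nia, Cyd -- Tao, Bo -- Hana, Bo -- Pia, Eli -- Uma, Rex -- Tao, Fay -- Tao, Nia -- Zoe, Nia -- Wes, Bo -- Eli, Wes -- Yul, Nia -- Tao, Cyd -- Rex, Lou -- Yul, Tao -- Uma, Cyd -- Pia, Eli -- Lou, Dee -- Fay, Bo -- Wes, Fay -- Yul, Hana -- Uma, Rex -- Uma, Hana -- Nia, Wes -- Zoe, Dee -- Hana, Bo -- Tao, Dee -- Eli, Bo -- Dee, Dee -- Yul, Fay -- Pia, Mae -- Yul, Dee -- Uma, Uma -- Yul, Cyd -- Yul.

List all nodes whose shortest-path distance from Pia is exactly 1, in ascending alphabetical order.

Level 0: Pia
Level 1: Bo, Cyd, Fay, Lou, Uma
Level 2: Dee, Eli, Hana, Rex, Tao, Wes, Yul
Level 3: Mae, Nia, Zoe

Bo, Cyd, Fay, Lou, Uma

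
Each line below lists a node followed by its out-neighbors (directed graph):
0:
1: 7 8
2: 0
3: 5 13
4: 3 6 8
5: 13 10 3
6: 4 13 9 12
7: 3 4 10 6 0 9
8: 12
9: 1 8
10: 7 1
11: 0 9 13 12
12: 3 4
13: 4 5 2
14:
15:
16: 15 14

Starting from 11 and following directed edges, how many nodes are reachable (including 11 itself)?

BFS from 11 visits: 11, 0, 9, 12, 13, 1, 8, 3, 4, 2, 5, 7, 6, 10
Reachable nodes: 14 of 17 total.

14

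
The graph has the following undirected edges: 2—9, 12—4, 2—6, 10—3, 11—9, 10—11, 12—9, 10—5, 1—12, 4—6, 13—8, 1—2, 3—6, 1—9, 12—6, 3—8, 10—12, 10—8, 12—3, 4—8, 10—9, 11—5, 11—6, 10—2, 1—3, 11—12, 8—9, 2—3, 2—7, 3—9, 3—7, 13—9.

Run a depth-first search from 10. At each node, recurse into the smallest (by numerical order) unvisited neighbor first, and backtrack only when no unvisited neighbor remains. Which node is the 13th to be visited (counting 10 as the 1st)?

Visit 10
10 → 2
2 → 1
1 → 3
3 → 6
6 → 4
4 → 8
8 → 9
9 → 11
11 → 5
11 → 12
9 → 13
3 → 7

Visit order: 10, 2, 1, 3, 6, 4, 8, 9, 11, 5, 12, 13, 7

7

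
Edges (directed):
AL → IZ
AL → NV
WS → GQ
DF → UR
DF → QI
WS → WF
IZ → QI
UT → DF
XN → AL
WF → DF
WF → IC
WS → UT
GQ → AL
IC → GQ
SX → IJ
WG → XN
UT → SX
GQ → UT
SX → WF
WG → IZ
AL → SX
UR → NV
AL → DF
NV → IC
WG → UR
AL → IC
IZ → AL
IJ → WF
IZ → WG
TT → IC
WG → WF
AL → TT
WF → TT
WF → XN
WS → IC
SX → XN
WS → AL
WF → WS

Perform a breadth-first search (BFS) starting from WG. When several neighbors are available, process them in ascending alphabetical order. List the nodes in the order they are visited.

WG -> IZ -> UR -> WF -> XN -> AL -> QI -> NV -> DF -> IC -> TT -> WS -> SX -> GQ -> UT -> IJ

Visit WG; enqueue IZ, UR, WF, XN → queue [IZ, UR, WF, XN]
Visit IZ; enqueue AL, QI → queue [UR, WF, XN, AL, QI]
Visit UR; enqueue NV → queue [WF, XN, AL, QI, NV]
Visit WF; enqueue DF, IC, TT, WS → queue [XN, AL, QI, NV, DF, IC, TT, WS]
Visit XN → queue [AL, QI, NV, DF, IC, TT, WS]
Visit AL; enqueue SX → queue [QI, NV, DF, IC, TT, WS, SX]
Visit QI → queue [NV, DF, IC, TT, WS, SX]
Visit NV → queue [DF, IC, TT, WS, SX]
Visit DF → queue [IC, TT, WS, SX]
Visit IC; enqueue GQ → queue [TT, WS, SX, GQ]
Visit TT → queue [WS, SX, GQ]
Visit WS; enqueue UT → queue [SX, GQ, UT]
Visit SX; enqueue IJ → queue [GQ, UT, IJ]
Visit GQ → queue [UT, IJ]
Visit UT → queue [IJ]
Visit IJ → queue []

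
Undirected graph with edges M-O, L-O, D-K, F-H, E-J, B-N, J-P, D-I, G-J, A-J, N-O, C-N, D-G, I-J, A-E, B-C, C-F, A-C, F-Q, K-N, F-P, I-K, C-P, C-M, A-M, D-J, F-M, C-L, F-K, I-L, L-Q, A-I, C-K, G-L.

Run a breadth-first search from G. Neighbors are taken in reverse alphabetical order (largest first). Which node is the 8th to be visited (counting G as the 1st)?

C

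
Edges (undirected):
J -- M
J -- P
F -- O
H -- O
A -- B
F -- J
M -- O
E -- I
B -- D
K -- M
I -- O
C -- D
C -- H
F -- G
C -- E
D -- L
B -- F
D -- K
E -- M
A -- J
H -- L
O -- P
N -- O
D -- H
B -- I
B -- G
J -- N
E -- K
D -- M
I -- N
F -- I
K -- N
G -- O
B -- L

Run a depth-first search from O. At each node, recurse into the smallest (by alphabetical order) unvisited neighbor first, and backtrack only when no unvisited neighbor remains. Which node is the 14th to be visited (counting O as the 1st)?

L

Visit O
O → F
F → B
B → A
A → J
J → M
M → D
D → C
C → E
E → I
I → N
N → K
C → H
H → L
J → P
B → G

Visit order: O, F, B, A, J, M, D, C, E, I, N, K, H, L, P, G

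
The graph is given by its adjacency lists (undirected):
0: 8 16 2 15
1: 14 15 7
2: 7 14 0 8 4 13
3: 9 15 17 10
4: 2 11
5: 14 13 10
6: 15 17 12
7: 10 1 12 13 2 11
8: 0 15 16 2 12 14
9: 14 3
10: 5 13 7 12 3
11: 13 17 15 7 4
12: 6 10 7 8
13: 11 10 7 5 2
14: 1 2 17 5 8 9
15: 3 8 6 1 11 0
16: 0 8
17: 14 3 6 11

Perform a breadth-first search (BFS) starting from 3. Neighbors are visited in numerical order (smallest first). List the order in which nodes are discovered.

3, 9, 10, 15, 17, 14, 5, 7, 12, 13, 0, 1, 6, 8, 11, 2, 16, 4

Visit 3; enqueue 9, 10, 15, 17 → queue [9, 10, 15, 17]
Visit 9; enqueue 14 → queue [10, 15, 17, 14]
Visit 10; enqueue 5, 7, 12, 13 → queue [15, 17, 14, 5, 7, 12, 13]
Visit 15; enqueue 0, 1, 6, 8, 11 → queue [17, 14, 5, 7, 12, 13, 0, 1, 6, 8, 11]
Visit 17 → queue [14, 5, 7, 12, 13, 0, 1, 6, 8, 11]
Visit 14; enqueue 2 → queue [5, 7, 12, 13, 0, 1, 6, 8, 11, 2]
Visit 5 → queue [7, 12, 13, 0, 1, 6, 8, 11, 2]
Visit 7 → queue [12, 13, 0, 1, 6, 8, 11, 2]
Visit 12 → queue [13, 0, 1, 6, 8, 11, 2]
Visit 13 → queue [0, 1, 6, 8, 11, 2]
Visit 0; enqueue 16 → queue [1, 6, 8, 11, 2, 16]
Visit 1 → queue [6, 8, 11, 2, 16]
Visit 6 → queue [8, 11, 2, 16]
Visit 8 → queue [11, 2, 16]
Visit 11; enqueue 4 → queue [2, 16, 4]
Visit 2 → queue [16, 4]
Visit 16 → queue [4]
Visit 4 → queue []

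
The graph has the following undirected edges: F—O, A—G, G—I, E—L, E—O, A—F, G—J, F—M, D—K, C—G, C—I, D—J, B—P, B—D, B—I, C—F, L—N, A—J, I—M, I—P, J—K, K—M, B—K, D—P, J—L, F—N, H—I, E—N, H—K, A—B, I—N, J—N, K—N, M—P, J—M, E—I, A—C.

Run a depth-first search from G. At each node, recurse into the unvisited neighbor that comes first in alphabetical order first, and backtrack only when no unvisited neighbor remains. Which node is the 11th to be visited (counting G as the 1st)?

M

Visit G
G → A
A → B
B → D
D → J
J → K
K → H
H → I
I → C
C → F
F → M
M → P
F → N
N → E
E → L
E → O

Visit order: G, A, B, D, J, K, H, I, C, F, M, P, N, E, L, O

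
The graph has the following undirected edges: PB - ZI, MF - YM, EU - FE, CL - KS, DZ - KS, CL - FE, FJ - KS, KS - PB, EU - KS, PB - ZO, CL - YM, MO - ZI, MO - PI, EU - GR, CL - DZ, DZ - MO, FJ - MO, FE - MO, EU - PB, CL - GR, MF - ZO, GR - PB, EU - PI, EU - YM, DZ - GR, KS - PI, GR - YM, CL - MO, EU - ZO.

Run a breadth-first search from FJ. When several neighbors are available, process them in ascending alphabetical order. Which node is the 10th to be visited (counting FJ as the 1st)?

ZI

Visit FJ; enqueue KS, MO → queue [KS, MO]
Visit KS; enqueue CL, DZ, EU, PB, PI → queue [MO, CL, DZ, EU, PB, PI]
Visit MO; enqueue FE, ZI → queue [CL, DZ, EU, PB, PI, FE, ZI]
Visit CL; enqueue GR, YM → queue [DZ, EU, PB, PI, FE, ZI, GR, YM]
Visit DZ → queue [EU, PB, PI, FE, ZI, GR, YM]
Visit EU; enqueue ZO → queue [PB, PI, FE, ZI, GR, YM, ZO]
Visit PB → queue [PI, FE, ZI, GR, YM, ZO]
Visit PI → queue [FE, ZI, GR, YM, ZO]
Visit FE → queue [ZI, GR, YM, ZO]
Visit ZI → queue [GR, YM, ZO]
Visit GR → queue [YM, ZO]
Visit YM; enqueue MF → queue [ZO, MF]
Visit ZO → queue [MF]
Visit MF → queue []

Visit order: FJ, KS, MO, CL, DZ, EU, PB, PI, FE, ZI, GR, YM, ZO, MF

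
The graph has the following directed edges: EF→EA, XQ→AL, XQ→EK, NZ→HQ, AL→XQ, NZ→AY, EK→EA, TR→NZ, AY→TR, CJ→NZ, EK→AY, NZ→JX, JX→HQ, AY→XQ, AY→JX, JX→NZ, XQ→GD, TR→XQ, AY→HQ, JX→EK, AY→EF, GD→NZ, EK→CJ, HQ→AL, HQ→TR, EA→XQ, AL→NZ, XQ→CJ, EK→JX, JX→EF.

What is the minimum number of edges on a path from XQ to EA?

Level 0: XQ
Level 1: AL, CJ, EK, GD
Level 2: AY, EA, JX, NZ
Level 3: EF, HQ, TR
EA first appears at level 2.

2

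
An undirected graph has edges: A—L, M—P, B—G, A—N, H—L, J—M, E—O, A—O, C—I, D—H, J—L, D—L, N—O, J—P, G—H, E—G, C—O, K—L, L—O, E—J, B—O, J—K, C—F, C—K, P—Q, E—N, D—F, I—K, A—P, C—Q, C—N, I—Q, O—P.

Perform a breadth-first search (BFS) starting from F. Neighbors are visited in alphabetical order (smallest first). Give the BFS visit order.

Visit F; enqueue C, D → queue [C, D]
Visit C; enqueue I, K, N, O, Q → queue [D, I, K, N, O, Q]
Visit D; enqueue H, L → queue [I, K, N, O, Q, H, L]
Visit I → queue [K, N, O, Q, H, L]
Visit K; enqueue J → queue [N, O, Q, H, L, J]
Visit N; enqueue A, E → queue [O, Q, H, L, J, A, E]
Visit O; enqueue B, P → queue [Q, H, L, J, A, E, B, P]
Visit Q → queue [H, L, J, A, E, B, P]
Visit H; enqueue G → queue [L, J, A, E, B, P, G]
Visit L → queue [J, A, E, B, P, G]
Visit J; enqueue M → queue [A, E, B, P, G, M]
Visit A → queue [E, B, P, G, M]
Visit E → queue [B, P, G, M]
Visit B → queue [P, G, M]
Visit P → queue [G, M]
Visit G → queue [M]
Visit M → queue []

F → C → D → I → K → N → O → Q → H → L → J → A → E → B → P → G → M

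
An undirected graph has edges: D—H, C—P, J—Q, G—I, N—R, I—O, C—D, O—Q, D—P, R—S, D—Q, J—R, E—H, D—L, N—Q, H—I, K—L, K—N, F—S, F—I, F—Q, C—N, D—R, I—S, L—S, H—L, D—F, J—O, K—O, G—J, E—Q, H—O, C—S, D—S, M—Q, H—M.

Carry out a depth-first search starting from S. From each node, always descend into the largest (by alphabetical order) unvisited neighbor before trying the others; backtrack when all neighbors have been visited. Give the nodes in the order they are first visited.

S, R, N, Q, O, K, L, H, M, I, G, J, F, D, P, C, E

Visit S
S → R
R → N
N → Q
Q → O
O → K
K → L
L → H
H → M
H → I
I → G
G → J
I → F
F → D
D → P
P → C
H → E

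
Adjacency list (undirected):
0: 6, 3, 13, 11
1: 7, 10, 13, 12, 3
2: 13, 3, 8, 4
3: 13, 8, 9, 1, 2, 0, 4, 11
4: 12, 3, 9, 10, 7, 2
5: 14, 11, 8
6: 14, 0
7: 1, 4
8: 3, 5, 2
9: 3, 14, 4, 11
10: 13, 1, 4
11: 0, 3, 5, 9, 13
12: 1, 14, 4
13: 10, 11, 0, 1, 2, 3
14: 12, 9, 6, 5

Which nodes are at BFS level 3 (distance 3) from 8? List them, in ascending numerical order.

6, 7, 10, 12

Level 0: 8
Level 1: 2, 3, 5
Level 2: 0, 1, 4, 9, 11, 13, 14
Level 3: 6, 7, 10, 12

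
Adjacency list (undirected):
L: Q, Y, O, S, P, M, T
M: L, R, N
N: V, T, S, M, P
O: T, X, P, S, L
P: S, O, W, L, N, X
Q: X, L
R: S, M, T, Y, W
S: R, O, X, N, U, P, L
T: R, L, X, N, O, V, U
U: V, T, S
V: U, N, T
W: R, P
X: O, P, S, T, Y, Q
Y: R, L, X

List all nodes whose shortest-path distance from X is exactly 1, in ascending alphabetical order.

O, P, Q, S, T, Y

Level 0: X
Level 1: O, P, Q, S, T, Y
Level 2: L, N, R, U, V, W
Level 3: M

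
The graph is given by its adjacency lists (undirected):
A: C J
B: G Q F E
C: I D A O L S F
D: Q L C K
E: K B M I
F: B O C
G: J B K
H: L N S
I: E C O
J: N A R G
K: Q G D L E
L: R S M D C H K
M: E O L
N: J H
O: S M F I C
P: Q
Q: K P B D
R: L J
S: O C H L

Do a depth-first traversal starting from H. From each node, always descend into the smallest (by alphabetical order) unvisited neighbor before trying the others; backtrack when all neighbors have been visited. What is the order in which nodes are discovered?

H, L, C, A, J, G, B, E, I, O, F, M, S, K, D, Q, P, N, R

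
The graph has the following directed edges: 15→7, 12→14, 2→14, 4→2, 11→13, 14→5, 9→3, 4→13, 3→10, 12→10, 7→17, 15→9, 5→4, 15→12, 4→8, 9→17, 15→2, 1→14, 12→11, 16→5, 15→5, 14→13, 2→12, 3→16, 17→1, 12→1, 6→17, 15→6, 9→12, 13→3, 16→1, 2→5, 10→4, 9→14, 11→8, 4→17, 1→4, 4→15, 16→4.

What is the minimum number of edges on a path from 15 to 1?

Level 0: 15
Level 1: 2, 5, 6, 7, 9, 12
Level 2: 1, 3, 4, 10, 11, 14, 17
Level 3: 8, 13, 16
1 first appears at level 2.

2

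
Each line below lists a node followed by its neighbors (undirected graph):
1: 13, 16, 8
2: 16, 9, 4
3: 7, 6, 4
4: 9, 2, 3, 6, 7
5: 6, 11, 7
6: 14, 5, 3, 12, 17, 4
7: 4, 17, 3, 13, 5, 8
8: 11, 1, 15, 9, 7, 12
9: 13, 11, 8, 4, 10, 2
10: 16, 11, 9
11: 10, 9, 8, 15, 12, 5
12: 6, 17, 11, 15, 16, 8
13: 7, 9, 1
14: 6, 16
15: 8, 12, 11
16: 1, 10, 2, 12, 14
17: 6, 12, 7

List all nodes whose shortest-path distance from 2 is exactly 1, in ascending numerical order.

4, 9, 16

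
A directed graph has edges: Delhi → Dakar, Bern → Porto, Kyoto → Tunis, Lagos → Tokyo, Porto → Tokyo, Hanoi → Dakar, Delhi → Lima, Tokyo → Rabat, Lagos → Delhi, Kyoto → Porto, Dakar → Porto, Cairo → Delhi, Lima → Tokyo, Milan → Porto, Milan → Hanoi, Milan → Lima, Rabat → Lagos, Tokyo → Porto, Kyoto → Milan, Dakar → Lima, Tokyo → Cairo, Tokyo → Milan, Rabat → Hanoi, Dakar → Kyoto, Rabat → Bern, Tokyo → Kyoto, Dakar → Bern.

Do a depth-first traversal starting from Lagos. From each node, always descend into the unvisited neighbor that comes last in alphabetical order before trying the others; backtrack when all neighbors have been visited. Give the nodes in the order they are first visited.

Visit Lagos
Lagos → Tokyo
Tokyo → Rabat
Rabat → Hanoi
Hanoi → Dakar
Dakar → Porto
Dakar → Lima
Dakar → Kyoto
Kyoto → Tunis
Kyoto → Milan
Dakar → Bern
Tokyo → Cairo
Cairo → Delhi

Lagos, Tokyo, Rabat, Hanoi, Dakar, Porto, Lima, Kyoto, Tunis, Milan, Bern, Cairo, Delhi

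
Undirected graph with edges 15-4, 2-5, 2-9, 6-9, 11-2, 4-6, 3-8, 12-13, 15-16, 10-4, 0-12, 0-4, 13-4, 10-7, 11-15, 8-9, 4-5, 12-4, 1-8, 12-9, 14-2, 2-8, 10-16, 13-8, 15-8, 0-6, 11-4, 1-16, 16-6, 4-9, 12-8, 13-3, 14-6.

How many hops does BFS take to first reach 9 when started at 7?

3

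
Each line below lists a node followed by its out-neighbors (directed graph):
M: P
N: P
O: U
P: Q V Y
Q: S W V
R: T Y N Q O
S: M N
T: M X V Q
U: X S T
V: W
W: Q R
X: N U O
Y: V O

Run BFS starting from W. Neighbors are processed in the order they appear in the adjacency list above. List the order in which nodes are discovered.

Visit W; enqueue Q, R → queue [Q, R]
Visit Q; enqueue S, V → queue [R, S, V]
Visit R; enqueue T, Y, N, O → queue [S, V, T, Y, N, O]
Visit S; enqueue M → queue [V, T, Y, N, O, M]
Visit V → queue [T, Y, N, O, M]
Visit T; enqueue X → queue [Y, N, O, M, X]
Visit Y → queue [N, O, M, X]
Visit N; enqueue P → queue [O, M, X, P]
Visit O; enqueue U → queue [M, X, P, U]
Visit M → queue [X, P, U]
Visit X → queue [P, U]
Visit P → queue [U]
Visit U → queue []

W -> Q -> R -> S -> V -> T -> Y -> N -> O -> M -> X -> P -> U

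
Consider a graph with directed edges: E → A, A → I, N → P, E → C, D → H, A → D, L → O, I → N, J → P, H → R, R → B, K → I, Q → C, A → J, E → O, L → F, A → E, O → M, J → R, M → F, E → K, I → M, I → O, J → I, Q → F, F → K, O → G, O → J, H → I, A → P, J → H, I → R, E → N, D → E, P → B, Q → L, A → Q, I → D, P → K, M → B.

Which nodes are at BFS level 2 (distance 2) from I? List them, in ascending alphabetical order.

Level 0: I
Level 1: D, M, N, O, R
Level 2: B, E, F, G, H, J, P
Level 3: A, C, K
Level 4: Q
Level 5: L

B, E, F, G, H, J, P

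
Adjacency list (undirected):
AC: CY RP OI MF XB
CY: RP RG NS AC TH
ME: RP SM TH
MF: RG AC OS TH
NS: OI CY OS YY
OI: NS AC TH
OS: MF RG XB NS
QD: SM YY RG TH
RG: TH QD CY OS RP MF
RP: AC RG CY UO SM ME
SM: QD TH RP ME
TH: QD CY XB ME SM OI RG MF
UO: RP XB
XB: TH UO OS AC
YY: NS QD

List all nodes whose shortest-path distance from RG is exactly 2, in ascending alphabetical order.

AC, ME, NS, OI, SM, UO, XB, YY

Level 0: RG
Level 1: CY, MF, OS, QD, RP, TH
Level 2: AC, ME, NS, OI, SM, UO, XB, YY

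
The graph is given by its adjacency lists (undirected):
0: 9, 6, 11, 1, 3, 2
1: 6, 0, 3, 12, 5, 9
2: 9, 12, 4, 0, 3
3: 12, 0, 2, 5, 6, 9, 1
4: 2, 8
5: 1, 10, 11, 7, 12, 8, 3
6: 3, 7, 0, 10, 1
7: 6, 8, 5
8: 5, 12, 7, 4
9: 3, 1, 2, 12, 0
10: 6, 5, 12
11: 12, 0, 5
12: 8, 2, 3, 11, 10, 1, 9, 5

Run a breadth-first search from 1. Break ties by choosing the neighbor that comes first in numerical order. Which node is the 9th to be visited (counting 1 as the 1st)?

11

Visit 1; enqueue 0, 3, 5, 6, 9, 12 → queue [0, 3, 5, 6, 9, 12]
Visit 0; enqueue 2, 11 → queue [3, 5, 6, 9, 12, 2, 11]
Visit 3 → queue [5, 6, 9, 12, 2, 11]
Visit 5; enqueue 7, 8, 10 → queue [6, 9, 12, 2, 11, 7, 8, 10]
Visit 6 → queue [9, 12, 2, 11, 7, 8, 10]
Visit 9 → queue [12, 2, 11, 7, 8, 10]
Visit 12 → queue [2, 11, 7, 8, 10]
Visit 2; enqueue 4 → queue [11, 7, 8, 10, 4]
Visit 11 → queue [7, 8, 10, 4]
Visit 7 → queue [8, 10, 4]
Visit 8 → queue [10, 4]
Visit 10 → queue [4]
Visit 4 → queue []

Visit order: 1, 0, 3, 5, 6, 9, 12, 2, 11, 7, 8, 10, 4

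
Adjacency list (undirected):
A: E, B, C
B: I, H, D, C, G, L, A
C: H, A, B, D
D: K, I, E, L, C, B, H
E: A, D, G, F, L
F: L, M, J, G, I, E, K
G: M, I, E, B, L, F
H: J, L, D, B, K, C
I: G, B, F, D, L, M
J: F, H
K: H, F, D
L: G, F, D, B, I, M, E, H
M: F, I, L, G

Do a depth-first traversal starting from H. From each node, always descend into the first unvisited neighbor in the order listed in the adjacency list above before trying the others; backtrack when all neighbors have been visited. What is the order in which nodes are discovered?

H → J → F → L → G → M → I → B → D → K → E → A → C

Visit H
H → J
J → F
F → L
L → G
G → M
M → I
I → B
B → D
D → K
D → E
E → A
A → C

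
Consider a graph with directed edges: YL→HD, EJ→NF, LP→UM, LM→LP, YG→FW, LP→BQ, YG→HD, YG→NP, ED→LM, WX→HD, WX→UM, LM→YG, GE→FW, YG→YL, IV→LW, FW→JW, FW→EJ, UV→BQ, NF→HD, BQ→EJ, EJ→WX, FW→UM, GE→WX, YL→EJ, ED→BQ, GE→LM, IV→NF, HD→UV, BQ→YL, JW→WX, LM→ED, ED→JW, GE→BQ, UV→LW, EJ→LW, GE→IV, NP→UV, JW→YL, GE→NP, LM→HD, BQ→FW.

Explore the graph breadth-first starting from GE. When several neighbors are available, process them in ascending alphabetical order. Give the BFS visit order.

GE → BQ → FW → IV → LM → NP → WX → EJ → YL → JW → UM → LW → NF → ED → HD → LP → YG → UV

Visit GE; enqueue BQ, FW, IV, LM, NP, WX → queue [BQ, FW, IV, LM, NP, WX]
Visit BQ; enqueue EJ, YL → queue [FW, IV, LM, NP, WX, EJ, YL]
Visit FW; enqueue JW, UM → queue [IV, LM, NP, WX, EJ, YL, JW, UM]
Visit IV; enqueue LW, NF → queue [LM, NP, WX, EJ, YL, JW, UM, LW, NF]
Visit LM; enqueue ED, HD, LP, YG → queue [NP, WX, EJ, YL, JW, UM, LW, NF, ED, HD, LP, YG]
Visit NP; enqueue UV → queue [WX, EJ, YL, JW, UM, LW, NF, ED, HD, LP, YG, UV]
Visit WX → queue [EJ, YL, JW, UM, LW, NF, ED, HD, LP, YG, UV]
Visit EJ → queue [YL, JW, UM, LW, NF, ED, HD, LP, YG, UV]
Visit YL → queue [JW, UM, LW, NF, ED, HD, LP, YG, UV]
Visit JW → queue [UM, LW, NF, ED, HD, LP, YG, UV]
Visit UM → queue [LW, NF, ED, HD, LP, YG, UV]
Visit LW → queue [NF, ED, HD, LP, YG, UV]
Visit NF → queue [ED, HD, LP, YG, UV]
Visit ED → queue [HD, LP, YG, UV]
Visit HD → queue [LP, YG, UV]
Visit LP → queue [YG, UV]
Visit YG → queue [UV]
Visit UV → queue []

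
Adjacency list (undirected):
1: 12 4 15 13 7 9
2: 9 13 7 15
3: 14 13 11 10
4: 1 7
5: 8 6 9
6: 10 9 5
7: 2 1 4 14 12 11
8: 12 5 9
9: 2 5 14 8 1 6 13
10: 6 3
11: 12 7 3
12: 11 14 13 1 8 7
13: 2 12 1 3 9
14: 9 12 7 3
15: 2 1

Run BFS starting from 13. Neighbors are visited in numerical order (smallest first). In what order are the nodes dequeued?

13, 1, 2, 3, 9, 12, 4, 7, 15, 10, 11, 14, 5, 6, 8

Visit 13; enqueue 1, 2, 3, 9, 12 → queue [1, 2, 3, 9, 12]
Visit 1; enqueue 4, 7, 15 → queue [2, 3, 9, 12, 4, 7, 15]
Visit 2 → queue [3, 9, 12, 4, 7, 15]
Visit 3; enqueue 10, 11, 14 → queue [9, 12, 4, 7, 15, 10, 11, 14]
Visit 9; enqueue 5, 6, 8 → queue [12, 4, 7, 15, 10, 11, 14, 5, 6, 8]
Visit 12 → queue [4, 7, 15, 10, 11, 14, 5, 6, 8]
Visit 4 → queue [7, 15, 10, 11, 14, 5, 6, 8]
Visit 7 → queue [15, 10, 11, 14, 5, 6, 8]
Visit 15 → queue [10, 11, 14, 5, 6, 8]
Visit 10 → queue [11, 14, 5, 6, 8]
Visit 11 → queue [14, 5, 6, 8]
Visit 14 → queue [5, 6, 8]
Visit 5 → queue [6, 8]
Visit 6 → queue [8]
Visit 8 → queue []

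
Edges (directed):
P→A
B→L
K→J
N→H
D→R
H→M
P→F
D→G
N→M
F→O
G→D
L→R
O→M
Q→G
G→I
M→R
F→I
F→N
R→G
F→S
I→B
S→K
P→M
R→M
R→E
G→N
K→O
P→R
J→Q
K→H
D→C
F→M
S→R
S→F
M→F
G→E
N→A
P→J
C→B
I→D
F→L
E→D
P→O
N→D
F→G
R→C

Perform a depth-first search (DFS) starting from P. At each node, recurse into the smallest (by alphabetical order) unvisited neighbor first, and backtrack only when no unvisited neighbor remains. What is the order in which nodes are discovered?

P, A, F, G, D, C, B, L, R, E, M, I, N, H, O, S, K, J, Q

Visit P
P → A
P → F
F → G
G → D
D → C
C → B
B → L
L → R
R → E
R → M
G → I
G → N
N → H
F → O
F → S
S → K
K → J
J → Q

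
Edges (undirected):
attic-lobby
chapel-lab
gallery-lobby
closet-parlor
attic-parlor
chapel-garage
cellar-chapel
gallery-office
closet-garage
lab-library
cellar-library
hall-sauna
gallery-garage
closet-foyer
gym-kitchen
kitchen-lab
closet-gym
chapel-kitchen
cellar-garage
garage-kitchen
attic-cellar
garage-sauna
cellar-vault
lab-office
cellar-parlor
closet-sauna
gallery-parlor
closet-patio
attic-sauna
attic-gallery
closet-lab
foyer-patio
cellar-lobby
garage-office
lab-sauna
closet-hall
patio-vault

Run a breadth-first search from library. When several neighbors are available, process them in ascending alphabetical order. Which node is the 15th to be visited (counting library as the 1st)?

Visit library; enqueue cellar, lab → queue [cellar, lab]
Visit cellar; enqueue attic, chapel, garage, lobby, parlor, vault → queue [lab, attic, chapel, garage, lobby, parlor, vault]
Visit lab; enqueue closet, kitchen, office, sauna → queue [attic, chapel, garage, lobby, parlor, vault, closet, kitchen, office, sauna]
Visit attic; enqueue gallery → queue [chapel, garage, lobby, parlor, vault, closet, kitchen, office, sauna, gallery]
Visit chapel → queue [garage, lobby, parlor, vault, closet, kitchen, office, sauna, gallery]
Visit garage → queue [lobby, parlor, vault, closet, kitchen, office, sauna, gallery]
Visit lobby → queue [parlor, vault, closet, kitchen, office, sauna, gallery]
Visit parlor → queue [vault, closet, kitchen, office, sauna, gallery]
Visit vault; enqueue patio → queue [closet, kitchen, office, sauna, gallery, patio]
Visit closet; enqueue foyer, gym, hall → queue [kitchen, office, sauna, gallery, patio, foyer, gym, hall]
Visit kitchen → queue [office, sauna, gallery, patio, foyer, gym, hall]
Visit office → queue [sauna, gallery, patio, foyer, gym, hall]
Visit sauna → queue [gallery, patio, foyer, gym, hall]
Visit gallery → queue [patio, foyer, gym, hall]
Visit patio → queue [foyer, gym, hall]
Visit foyer → queue [gym, hall]
Visit gym → queue [hall]
Visit hall → queue []

Visit order: library, cellar, lab, attic, chapel, garage, lobby, parlor, vault, closet, kitchen, office, sauna, gallery, patio, foyer, gym, hall

patio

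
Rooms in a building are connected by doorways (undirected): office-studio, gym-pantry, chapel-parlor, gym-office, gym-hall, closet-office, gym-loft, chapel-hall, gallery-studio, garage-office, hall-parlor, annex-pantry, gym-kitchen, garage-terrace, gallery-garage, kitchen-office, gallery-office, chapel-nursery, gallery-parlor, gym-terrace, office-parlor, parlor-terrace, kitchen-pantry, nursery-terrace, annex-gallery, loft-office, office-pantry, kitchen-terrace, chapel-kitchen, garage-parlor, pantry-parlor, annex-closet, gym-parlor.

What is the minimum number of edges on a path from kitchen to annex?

Level 0: kitchen
Level 1: chapel, gym, office, pantry, terrace
Level 2: annex, closet, gallery, garage, hall, loft, nursery, parlor, studio
annex first appears at level 2.

2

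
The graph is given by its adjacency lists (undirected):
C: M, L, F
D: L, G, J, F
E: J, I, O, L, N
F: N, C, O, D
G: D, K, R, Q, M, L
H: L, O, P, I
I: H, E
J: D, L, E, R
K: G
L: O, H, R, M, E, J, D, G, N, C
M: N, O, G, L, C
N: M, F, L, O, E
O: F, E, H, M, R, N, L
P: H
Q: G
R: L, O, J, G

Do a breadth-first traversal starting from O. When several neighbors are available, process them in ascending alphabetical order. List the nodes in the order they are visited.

O, E, F, H, L, M, N, R, I, J, C, D, P, G, K, Q

Visit O; enqueue E, F, H, L, M, N, R → queue [E, F, H, L, M, N, R]
Visit E; enqueue I, J → queue [F, H, L, M, N, R, I, J]
Visit F; enqueue C, D → queue [H, L, M, N, R, I, J, C, D]
Visit H; enqueue P → queue [L, M, N, R, I, J, C, D, P]
Visit L; enqueue G → queue [M, N, R, I, J, C, D, P, G]
Visit M → queue [N, R, I, J, C, D, P, G]
Visit N → queue [R, I, J, C, D, P, G]
Visit R → queue [I, J, C, D, P, G]
Visit I → queue [J, C, D, P, G]
Visit J → queue [C, D, P, G]
Visit C → queue [D, P, G]
Visit D → queue [P, G]
Visit P → queue [G]
Visit G; enqueue K, Q → queue [K, Q]
Visit K → queue [Q]
Visit Q → queue []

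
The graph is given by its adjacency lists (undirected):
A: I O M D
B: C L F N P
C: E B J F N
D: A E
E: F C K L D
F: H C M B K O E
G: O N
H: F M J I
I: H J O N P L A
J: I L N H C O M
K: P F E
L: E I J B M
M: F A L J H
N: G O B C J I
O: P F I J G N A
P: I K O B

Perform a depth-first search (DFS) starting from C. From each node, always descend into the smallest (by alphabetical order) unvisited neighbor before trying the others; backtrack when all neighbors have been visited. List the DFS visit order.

Visit C
C → B
B → F
F → E
E → D
D → A
A → I
I → H
H → J
J → L
L → M
J → N
N → G
G → O
O → P
P → K

C, B, F, E, D, A, I, H, J, L, M, N, G, O, P, K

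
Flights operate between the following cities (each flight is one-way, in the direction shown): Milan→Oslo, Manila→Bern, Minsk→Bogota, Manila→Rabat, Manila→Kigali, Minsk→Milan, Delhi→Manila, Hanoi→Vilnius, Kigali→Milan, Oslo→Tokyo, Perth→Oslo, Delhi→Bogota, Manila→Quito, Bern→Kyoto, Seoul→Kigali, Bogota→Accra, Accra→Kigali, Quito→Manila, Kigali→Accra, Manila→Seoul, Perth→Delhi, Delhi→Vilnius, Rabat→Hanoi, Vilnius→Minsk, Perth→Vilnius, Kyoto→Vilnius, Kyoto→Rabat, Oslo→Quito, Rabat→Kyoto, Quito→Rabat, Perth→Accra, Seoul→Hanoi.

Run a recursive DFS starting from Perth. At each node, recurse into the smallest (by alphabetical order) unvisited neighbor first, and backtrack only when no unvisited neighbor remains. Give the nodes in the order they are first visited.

Visit Perth
Perth → Accra
Accra → Kigali
Kigali → Milan
Milan → Oslo
Oslo → Quito
Quito → Manila
Manila → Bern
Bern → Kyoto
Kyoto → Rabat
Rabat → Hanoi
Hanoi → Vilnius
Vilnius → Minsk
Minsk → Bogota
Manila → Seoul
Oslo → Tokyo
Perth → Delhi

Perth, Accra, Kigali, Milan, Oslo, Quito, Manila, Bern, Kyoto, Rabat, Hanoi, Vilnius, Minsk, Bogota, Seoul, Tokyo, Delhi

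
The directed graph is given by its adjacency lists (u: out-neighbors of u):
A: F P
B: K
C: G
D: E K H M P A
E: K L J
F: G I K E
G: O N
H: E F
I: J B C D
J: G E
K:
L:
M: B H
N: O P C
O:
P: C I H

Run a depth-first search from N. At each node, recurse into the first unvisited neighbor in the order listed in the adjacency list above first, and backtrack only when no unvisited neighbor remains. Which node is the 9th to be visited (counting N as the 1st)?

K

Visit N
N → O
N → P
P → C
C → G
P → I
I → J
J → E
E → K
E → L
I → B
I → D
D → H
H → F
D → M
D → A

Visit order: N, O, P, C, G, I, J, E, K, L, B, D, H, F, M, A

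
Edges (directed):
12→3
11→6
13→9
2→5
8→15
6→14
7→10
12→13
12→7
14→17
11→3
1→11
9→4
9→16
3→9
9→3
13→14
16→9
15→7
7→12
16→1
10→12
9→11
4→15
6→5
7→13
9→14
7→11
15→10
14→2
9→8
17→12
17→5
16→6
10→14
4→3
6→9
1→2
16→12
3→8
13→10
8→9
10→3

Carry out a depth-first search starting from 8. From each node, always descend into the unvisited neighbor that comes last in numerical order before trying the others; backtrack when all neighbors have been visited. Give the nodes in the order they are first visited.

Visit 8
8 → 15
15 → 10
10 → 14
14 → 17
17 → 12
12 → 13
13 → 9
9 → 16
16 → 6
6 → 5
16 → 1
1 → 11
11 → 3
1 → 2
9 → 4
12 → 7

8 15 10 14 17 12 13 9 16 6 5 1 11 3 2 4 7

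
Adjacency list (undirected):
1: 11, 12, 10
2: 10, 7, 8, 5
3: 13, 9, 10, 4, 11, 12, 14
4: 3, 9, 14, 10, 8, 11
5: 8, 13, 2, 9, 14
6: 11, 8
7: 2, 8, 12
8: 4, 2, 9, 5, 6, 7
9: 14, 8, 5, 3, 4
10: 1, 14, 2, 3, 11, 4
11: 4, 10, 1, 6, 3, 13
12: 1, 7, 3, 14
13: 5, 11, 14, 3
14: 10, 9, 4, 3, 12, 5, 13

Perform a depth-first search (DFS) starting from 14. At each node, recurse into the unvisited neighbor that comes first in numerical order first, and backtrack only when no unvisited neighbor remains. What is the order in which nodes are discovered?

Visit 14
14 → 3
3 → 4
4 → 8
8 → 2
2 → 5
5 → 9
5 → 13
13 → 11
11 → 1
1 → 10
1 → 12
12 → 7
11 → 6

14 → 3 → 4 → 8 → 2 → 5 → 9 → 13 → 11 → 1 → 10 → 12 → 7 → 6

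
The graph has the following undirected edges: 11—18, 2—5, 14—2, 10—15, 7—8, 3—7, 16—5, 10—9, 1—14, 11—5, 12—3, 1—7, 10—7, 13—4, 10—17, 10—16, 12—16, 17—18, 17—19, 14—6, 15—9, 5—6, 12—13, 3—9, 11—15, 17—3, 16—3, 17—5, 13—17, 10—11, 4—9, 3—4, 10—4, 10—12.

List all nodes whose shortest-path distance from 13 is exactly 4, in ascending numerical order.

Level 0: 13
Level 1: 4, 12, 17
Level 2: 3, 5, 9, 10, 16, 18, 19
Level 3: 2, 6, 7, 11, 15
Level 4: 1, 8, 14

1, 8, 14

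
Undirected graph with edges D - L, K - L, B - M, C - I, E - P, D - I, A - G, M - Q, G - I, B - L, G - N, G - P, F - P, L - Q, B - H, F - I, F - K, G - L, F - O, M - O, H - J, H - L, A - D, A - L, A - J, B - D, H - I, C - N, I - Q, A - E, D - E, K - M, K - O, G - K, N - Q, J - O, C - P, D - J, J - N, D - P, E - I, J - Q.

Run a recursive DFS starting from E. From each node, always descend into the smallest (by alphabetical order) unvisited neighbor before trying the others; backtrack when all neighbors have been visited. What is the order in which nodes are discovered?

E, A, D, B, H, I, C, N, G, K, F, O, J, Q, L, M, P

Visit E
E → A
A → D
D → B
B → H
H → I
I → C
C → N
N → G
G → K
K → F
F → O
O → J
J → Q
Q → L
Q → M
F → P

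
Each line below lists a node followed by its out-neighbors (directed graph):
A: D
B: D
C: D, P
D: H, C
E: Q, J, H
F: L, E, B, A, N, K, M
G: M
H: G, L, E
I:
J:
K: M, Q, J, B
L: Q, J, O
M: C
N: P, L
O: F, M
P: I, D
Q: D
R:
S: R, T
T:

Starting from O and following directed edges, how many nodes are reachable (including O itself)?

17

BFS from O visits: O, F, M, L, E, B, A, N, K, C, Q, J, H, D, P, G, I
Reachable nodes: 17 of 20 total.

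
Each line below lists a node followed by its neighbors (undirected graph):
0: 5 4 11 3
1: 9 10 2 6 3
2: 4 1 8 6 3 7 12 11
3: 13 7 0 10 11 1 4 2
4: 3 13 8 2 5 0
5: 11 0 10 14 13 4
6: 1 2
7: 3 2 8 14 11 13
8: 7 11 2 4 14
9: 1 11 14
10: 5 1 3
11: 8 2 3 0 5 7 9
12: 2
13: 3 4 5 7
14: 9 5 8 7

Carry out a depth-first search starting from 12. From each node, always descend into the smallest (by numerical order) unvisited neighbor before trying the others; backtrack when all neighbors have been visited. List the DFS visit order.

Visit 12
12 → 2
2 → 1
1 → 3
3 → 0
0 → 4
4 → 5
5 → 10
5 → 11
11 → 7
7 → 8
8 → 14
14 → 9
7 → 13
1 → 6

12, 2, 1, 3, 0, 4, 5, 10, 11, 7, 8, 14, 9, 13, 6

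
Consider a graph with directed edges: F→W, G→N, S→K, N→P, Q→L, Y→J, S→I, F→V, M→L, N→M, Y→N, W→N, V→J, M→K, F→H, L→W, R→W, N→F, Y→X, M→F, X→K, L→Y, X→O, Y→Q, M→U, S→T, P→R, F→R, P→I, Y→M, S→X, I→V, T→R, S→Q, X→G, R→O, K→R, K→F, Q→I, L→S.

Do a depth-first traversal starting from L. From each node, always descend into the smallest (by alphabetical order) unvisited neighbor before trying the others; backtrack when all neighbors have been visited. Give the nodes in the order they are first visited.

Visit L
L → S
S → I
I → V
V → J
S → K
K → F
F → H
F → R
R → O
R → W
W → N
N → M
M → U
N → P
S → Q
S → T
S → X
X → G
L → Y

L -> S -> I -> V -> J -> K -> F -> H -> R -> O -> W -> N -> M -> U -> P -> Q -> T -> X -> G -> Y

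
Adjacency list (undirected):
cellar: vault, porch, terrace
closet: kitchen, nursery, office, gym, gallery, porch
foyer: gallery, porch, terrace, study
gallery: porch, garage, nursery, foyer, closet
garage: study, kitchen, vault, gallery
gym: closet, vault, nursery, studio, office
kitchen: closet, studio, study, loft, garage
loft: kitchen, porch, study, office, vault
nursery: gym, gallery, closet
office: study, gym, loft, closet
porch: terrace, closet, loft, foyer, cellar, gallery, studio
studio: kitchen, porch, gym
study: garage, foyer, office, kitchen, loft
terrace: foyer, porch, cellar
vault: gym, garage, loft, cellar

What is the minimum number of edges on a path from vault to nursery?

Level 0: vault
Level 1: cellar, garage, gym, loft
Level 2: closet, gallery, kitchen, nursery, office, porch, studio, study, terrace
Level 3: foyer
nursery first appears at level 2.

2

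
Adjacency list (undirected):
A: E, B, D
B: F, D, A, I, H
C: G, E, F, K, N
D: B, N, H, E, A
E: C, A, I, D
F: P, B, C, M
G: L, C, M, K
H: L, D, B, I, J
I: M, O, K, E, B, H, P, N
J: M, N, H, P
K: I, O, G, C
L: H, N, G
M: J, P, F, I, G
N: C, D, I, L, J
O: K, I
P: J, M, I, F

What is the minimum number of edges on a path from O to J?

3

Level 0: O
Level 1: I, K
Level 2: B, C, E, G, H, M, N, P
Level 3: A, D, F, J, L
J first appears at level 3.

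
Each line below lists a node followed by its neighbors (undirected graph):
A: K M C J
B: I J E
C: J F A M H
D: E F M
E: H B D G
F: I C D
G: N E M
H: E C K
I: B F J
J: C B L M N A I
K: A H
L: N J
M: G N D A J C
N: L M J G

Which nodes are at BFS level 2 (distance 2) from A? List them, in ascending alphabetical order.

B, D, F, G, H, I, L, N

Level 0: A
Level 1: C, J, K, M
Level 2: B, D, F, G, H, I, L, N
Level 3: E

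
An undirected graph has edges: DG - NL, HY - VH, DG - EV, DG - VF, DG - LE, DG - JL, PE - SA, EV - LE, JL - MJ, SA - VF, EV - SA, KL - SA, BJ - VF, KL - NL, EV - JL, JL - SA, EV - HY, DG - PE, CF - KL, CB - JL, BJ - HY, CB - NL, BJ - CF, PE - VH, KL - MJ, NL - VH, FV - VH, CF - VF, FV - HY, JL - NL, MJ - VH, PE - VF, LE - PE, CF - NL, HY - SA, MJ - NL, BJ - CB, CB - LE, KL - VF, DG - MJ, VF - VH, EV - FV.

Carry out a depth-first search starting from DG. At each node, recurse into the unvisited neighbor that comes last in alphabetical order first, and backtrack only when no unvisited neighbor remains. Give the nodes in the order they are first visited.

DG, VF, VH, PE, SA, KL, NL, MJ, JL, EV, LE, CB, BJ, HY, FV, CF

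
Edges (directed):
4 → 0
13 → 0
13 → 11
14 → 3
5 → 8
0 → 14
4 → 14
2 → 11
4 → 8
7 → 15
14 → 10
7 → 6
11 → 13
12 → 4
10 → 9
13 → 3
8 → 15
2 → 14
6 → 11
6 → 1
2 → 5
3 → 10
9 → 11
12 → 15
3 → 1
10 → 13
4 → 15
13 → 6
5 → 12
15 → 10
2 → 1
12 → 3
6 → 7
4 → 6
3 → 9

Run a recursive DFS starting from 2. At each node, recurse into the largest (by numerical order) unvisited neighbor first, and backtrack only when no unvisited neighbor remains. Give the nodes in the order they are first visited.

Visit 2
2 → 14
14 → 10
10 → 13
13 → 11
13 → 6
6 → 7
7 → 15
6 → 1
13 → 3
3 → 9
13 → 0
2 → 5
5 → 12
12 → 4
4 → 8

2 14 10 13 11 6 7 15 1 3 9 0 5 12 4 8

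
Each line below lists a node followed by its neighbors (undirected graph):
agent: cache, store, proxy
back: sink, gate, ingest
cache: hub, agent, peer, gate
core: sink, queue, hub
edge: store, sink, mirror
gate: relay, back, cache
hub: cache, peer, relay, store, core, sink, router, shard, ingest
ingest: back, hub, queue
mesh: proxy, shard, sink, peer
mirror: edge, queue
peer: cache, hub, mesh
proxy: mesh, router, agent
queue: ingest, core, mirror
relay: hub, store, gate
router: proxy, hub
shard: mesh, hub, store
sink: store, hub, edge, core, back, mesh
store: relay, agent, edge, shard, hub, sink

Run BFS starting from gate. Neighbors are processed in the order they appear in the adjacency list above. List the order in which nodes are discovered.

Visit gate; enqueue relay, back, cache → queue [relay, back, cache]
Visit relay; enqueue hub, store → queue [back, cache, hub, store]
Visit back; enqueue sink, ingest → queue [cache, hub, store, sink, ingest]
Visit cache; enqueue agent, peer → queue [hub, store, sink, ingest, agent, peer]
Visit hub; enqueue core, router, shard → queue [store, sink, ingest, agent, peer, core, router, shard]
Visit store; enqueue edge → queue [sink, ingest, agent, peer, core, router, shard, edge]
Visit sink; enqueue mesh → queue [ingest, agent, peer, core, router, shard, edge, mesh]
Visit ingest; enqueue queue → queue [agent, peer, core, router, shard, edge, mesh, queue]
Visit agent; enqueue proxy → queue [peer, core, router, shard, edge, mesh, queue, proxy]
Visit peer → queue [core, router, shard, edge, mesh, queue, proxy]
Visit core → queue [router, shard, edge, mesh, queue, proxy]
Visit router → queue [shard, edge, mesh, queue, proxy]
Visit shard → queue [edge, mesh, queue, proxy]
Visit edge; enqueue mirror → queue [mesh, queue, proxy, mirror]
Visit mesh → queue [queue, proxy, mirror]
Visit queue → queue [proxy, mirror]
Visit proxy → queue [mirror]
Visit mirror → queue []

gate → relay → back → cache → hub → store → sink → ingest → agent → peer → core → router → shard → edge → mesh → queue → proxy → mirror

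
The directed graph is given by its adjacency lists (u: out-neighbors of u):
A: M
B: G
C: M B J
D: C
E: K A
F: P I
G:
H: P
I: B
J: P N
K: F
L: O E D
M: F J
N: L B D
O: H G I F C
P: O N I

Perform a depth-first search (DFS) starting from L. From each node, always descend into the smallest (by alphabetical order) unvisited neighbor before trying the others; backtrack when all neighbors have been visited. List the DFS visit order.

Visit L
L → D
D → C
C → B
B → G
C → J
J → N
J → P
P → I
P → O
O → F
O → H
C → M
L → E
E → A
E → K

L, D, C, B, G, J, N, P, I, O, F, H, M, E, A, K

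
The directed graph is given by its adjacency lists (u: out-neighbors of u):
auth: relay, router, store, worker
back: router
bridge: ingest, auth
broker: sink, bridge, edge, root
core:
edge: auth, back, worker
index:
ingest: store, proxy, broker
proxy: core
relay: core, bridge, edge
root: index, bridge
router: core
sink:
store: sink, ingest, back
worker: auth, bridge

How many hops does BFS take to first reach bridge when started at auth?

2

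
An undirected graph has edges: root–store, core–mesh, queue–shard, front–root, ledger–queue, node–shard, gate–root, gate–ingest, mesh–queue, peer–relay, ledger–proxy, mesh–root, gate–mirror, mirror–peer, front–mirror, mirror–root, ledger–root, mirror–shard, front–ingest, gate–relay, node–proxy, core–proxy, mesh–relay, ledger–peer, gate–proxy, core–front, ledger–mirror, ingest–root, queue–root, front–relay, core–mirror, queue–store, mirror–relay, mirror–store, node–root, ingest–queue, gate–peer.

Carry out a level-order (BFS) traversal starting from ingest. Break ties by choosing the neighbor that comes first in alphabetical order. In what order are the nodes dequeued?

ingest -> front -> gate -> queue -> root -> core -> mirror -> relay -> peer -> proxy -> ledger -> mesh -> shard -> store -> node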